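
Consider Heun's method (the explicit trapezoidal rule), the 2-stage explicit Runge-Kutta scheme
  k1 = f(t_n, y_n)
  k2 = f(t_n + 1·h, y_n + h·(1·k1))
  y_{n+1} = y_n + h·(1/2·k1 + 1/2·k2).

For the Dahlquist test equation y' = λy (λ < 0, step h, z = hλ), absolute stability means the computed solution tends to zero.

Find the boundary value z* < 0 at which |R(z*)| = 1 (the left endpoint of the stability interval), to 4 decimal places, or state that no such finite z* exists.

z* = -2.0000.

With y'=λy (z=hλ):
  order 2, 2-stage ⇒ R(z)=1+z+z^2/2
  (e.g. R(-0.67)=0.55445, |R|=0.55445)

Find x<0 with |R(x)|<1.
x=-0.67: |R|=0.5544
|R(-2.2)|=1.2200 |R(-1.66)|=0.7178 |R(-0.82)|=0.5162
Bisect:
  x_lo=-2.6737 |R|=1.9006  x_hi=-0.3217 |R|=0.7300
  mid=-1.49770 |R|=0.62385 →hi
  mid=-2.08568 |R|=1.08935 →lo
  mid=-1.79169 |R|=0.81339 →hi
  mid=-1.93869 |R|=0.94057 →hi
  mid=-2.01219 |R|=1.01226 →lo
  mid=-1.97544 |R|=0.97574 →hi
  mid=-1.99381 |R|=0.99383 →hi
  ...
  [-2.00013,-1.99998] ⇒ x*=-2.0000
So |R|<1 on (-2.0000, 0).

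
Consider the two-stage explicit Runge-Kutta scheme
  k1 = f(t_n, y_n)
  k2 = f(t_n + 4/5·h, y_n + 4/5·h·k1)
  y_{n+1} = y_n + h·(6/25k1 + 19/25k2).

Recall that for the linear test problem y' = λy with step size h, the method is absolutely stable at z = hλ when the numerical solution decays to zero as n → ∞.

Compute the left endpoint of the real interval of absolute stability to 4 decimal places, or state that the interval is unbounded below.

left endpoint -1.6447.

With y'=λy (z=hλ):
  k1=λy_n ⇒ h·k1=z·y_n;  k2=λ(1+4/5z)y_n ⇒ h·k2=z(1+4/5z)y_n
  y_{n+1}/y_n = 1 + 6/25z + 19/25z(1+4/5z) = 1 + z + 76/125z²
  ⇒ R(z) = 1 + z + 76/125z².

Find x<0 with |R(x)|<1.
x=-1.13: |R|=0.6464
R=1: x+76/125x²=0 ⇒ x=−125/76=-1.6447; min R=1−1/(4·76/125)=0.5888>−1
Confirm numerically:
  x=-1.514: |R|=0.87966 <1
  x=-1.119: |R|=0.64231 <1
  x=-1.090: |R|=0.63236 <1
  x=-0.704: |R|=0.59733 <1
  x=-1.787: |R|=1.15457 >1
  x=-1.745: |R|=1.10638 >1
Stable set (-1.6447, 0).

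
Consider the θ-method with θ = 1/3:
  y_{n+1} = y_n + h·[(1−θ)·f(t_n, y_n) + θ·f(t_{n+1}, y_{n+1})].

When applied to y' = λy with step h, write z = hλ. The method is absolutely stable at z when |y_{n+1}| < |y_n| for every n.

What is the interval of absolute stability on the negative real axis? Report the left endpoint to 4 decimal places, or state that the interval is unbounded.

(-6.0000, 0).

Set f=λy, z=hλ:
  y_{n+1} = y_n + z·[2/3·y_n + 1/3·y_{n+1}] ⇒ (1 − 1/3z)y_{n+1} = (1 + 2/3z)y_n
  R(z) = (1 + 2/3z)/(1 − 1/3z).

Find x<0 with |R(x)|<1.
x=-0.96: |R|=0.2727
R=−1: 1+2/3x = −1+1/3x ⇒ -1/3x=2 ⇒ x=2/(-1/3)=-6.0000
Confirm numerically:
  x=-5.085: |R|=0.88683 <1
  x=-3.797: |R|=0.67589 <1
  x=-3.022: |R|=0.50548 <1
  x=-2.433: |R|=0.34346 <1
  x=-6.540: |R|=1.05660 >1
  x=-6.157: |R|=1.01715 >1
Interval (-6.0000, 0).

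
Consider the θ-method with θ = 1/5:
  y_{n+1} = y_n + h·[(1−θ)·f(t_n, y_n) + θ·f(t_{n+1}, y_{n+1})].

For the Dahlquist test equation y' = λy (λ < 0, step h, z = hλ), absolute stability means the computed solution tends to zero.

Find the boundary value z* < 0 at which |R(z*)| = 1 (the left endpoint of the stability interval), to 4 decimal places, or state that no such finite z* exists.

Test eqn y'=λy, z=hλ:
  y_{n+1} = y_n + z·[4/5·y_n + 1/5·y_{n+1}] ⇒ (1 − 1/5z)y_{n+1} = (1 + 4/5z)y_n
  R(z) = (1 + 4/5z)/(1 − 1/5z).

Find x<0 with |R(x)|<1.
x=-0.89: |R|=0.2445
R=−1: 1+4/5x = −1+1/5x ⇒ -3/5x=2 ⇒ x=2/(-3/5)=-3.3333
Confirm numerically:
  x=-2.654: |R|=0.73373 <1
  x=-2.246: |R|=0.54982 <1
  x=-1.961: |R|=0.40856 <1
  x=-3.812: |R|=1.16296 >1
  x=-3.440: |R|=1.03791 >1
  x=-3.382: |R|=1.01742 >1
So |R|<1 on (-3.3333, 0).

left endpoint -3.3333.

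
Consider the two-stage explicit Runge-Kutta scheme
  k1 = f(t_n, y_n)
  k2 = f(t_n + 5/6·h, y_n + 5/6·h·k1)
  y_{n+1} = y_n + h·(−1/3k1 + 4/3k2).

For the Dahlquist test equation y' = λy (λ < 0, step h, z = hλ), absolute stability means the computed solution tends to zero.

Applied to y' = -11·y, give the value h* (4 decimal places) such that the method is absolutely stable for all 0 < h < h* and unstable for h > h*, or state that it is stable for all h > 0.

(-0.9000,0); λ=-11 ⇒ h* = (9/10)/11 = 0.0818.

Set f=λy, z=hλ:
  k1=λy_n ⇒ h·k1=z·y_n;  k2=λ(1+5/6z)y_n ⇒ h·k2=z(1+5/6z)y_n
  y_{n+1}/y_n = 1 − 1/3z + 4/3z(1+5/6z) = 1 + z + 10/9z²
  Hence R(z) = 1 + z + 10/9z².

Need |R(x)|<1, x<0.
x=-0.91: |R|=1.0101
R=1: x+10/9x²=0 ⇒ x=−9/10=-0.9000; min R=1−1/(4·10/9)=0.7750>−1
Confirm numerically:
  x=-0.818: |R|=0.92547 <1
  x=-0.650: |R|=0.81944 <1
  x=-0.480: |R|=0.77600 <1
  x=-1.483: |R|=1.96065 >1
  x=-1.074: |R|=1.20764 >1
So |R|<1 on (-0.9000, 0).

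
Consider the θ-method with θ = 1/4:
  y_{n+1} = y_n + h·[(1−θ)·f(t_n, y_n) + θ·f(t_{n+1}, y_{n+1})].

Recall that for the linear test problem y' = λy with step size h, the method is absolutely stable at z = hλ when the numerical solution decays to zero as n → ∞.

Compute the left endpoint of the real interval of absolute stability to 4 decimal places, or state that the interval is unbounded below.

z* = -4.0000.

Test eqn y'=λy, z=hλ:
  y_{n+1} = y_n + z·[3/4·y_n + 1/4·y_{n+1}] ⇒ (1 − 1/4z)y_{n+1} = (1 + 3/4z)y_n
  Hence R(z) = (1 + 3/4z)/(1 − 1/4z).

Find x<0 with |R(x)|<1.
x=-1.1: |R|=0.1373
R=−1: 1+3/4x = −1+1/4x ⇒ -1/2x=2 ⇒ x=2/(-1/2)=-4.0000
Confirm numerically:
  x=-2.502: |R|=0.53922 <1
  x=-2.355: |R|=0.48230 <1
  x=-1.997: |R|=0.33200 <1
  x=-1.751: |R|=0.21788 <1
  x=-4.598: |R|=1.13910 >1
  x=-4.532: |R|=1.12471 >1
Interval (-4.0000, 0).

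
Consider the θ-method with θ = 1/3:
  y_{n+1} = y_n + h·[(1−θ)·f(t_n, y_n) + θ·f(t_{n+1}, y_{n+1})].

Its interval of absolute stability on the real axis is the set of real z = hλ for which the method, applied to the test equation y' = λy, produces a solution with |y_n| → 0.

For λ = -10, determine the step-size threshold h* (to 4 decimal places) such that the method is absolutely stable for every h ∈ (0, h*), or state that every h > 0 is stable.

On y'=λy, z=hλ:
  y_{n+1} = y_n + z·[2/3·y_n + 1/3·y_{n+1}] ⇒ (1 − 1/3z)y_{n+1} = (1 + 2/3z)y_n
  so R(z) = (1 + 2/3z)/(1 − 1/3z).

Solve |R(x)|<1 on ℝ⁻.
x=-1.55: |R|=0.0220
R=−1: 1+2/3x = −1+1/3x ⇒ -1/3x=2 ⇒ x=2/(-1/3)=-6.0000
Confirm numerically:
  x=-5.659: |R|=0.96062 <1
  x=-3.991: |R|=0.71263 <1
  x=-2.757: |R|=0.43669 <1
  x=-6.517: |R|=1.05432 >1
  x=-6.365: |R|=1.03897 >1
So |R|<1 on (-6.0000, 0).

(-6.0000,0); λ=-10 ⇒ h* = (6)/10 = 0.6000.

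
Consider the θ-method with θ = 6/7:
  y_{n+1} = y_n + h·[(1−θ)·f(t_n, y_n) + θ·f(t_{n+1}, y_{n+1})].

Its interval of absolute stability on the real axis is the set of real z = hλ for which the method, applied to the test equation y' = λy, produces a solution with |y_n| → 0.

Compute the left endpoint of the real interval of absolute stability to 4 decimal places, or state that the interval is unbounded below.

On y'=λy, z=hλ:
  y_{n+1} = y_n + z·[1/7·y_n + 6/7·y_{n+1}] ⇒ (1 − 6/7z)y_{n+1} = (1 + 1/7z)y_n
  R(z) = (1 + 1/7z)/(1 − 6/7z).

Need |R(x)|<1, x<0.
x=-0.99: |R|=0.4645
x=-2: |R|=0.2632
x=-10: |R|=0.0448
x=-100: |R|=0.1532
θ=6/7≥1/2 ⇒ |1+1/7x|<|1−6/7x| ∀x<0 ⇒ unbounded interval.

unbounded; (−∞, 0).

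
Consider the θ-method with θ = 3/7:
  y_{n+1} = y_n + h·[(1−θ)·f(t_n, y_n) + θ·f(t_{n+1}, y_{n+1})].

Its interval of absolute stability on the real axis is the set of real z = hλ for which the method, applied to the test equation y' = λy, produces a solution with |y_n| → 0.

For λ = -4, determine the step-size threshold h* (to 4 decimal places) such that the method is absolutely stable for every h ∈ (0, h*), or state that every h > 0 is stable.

Set f=λy, z=hλ:
  y_{n+1} = y_n + z·[4/7·y_n + 3/7·y_{n+1}] ⇒ (1 − 3/7z)y_{n+1} = (1 + 4/7z)y_n
  ⇒ R(z) = (1 + 4/7z)/(1 − 3/7z).

Need |R(x)|<1, x<0.
x=-1.62: |R|=0.0438
R=−1: 1+4/7x = −1+3/7x ⇒ -1/7x=2 ⇒ x=2/(-1/7)=-14.0000
Confirm numerically:
  x=-13.078: |R|=0.98006 <1
  x=-9.470: |R|=0.87207 <1
  x=-8.389: |R|=0.82557 <1
  x=-6.308: |R|=0.70329 <1
  x=-14.462: |R|=1.00917 >1
  x=-14.151: |R|=1.00305 >1
Interval (-14.0000, 0).

(-14.0000,0); λ=-4 ⇒ h* = (14)/4 = 3.5000.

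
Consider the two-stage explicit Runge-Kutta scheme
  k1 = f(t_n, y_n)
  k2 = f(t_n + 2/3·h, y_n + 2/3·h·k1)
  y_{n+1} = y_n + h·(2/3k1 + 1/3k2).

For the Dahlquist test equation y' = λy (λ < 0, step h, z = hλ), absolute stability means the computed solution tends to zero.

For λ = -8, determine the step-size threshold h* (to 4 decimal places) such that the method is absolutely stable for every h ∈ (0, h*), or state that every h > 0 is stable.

With y'=λy (z=hλ):
  k1=λy_n ⇒ h·k1=z·y_n;  k2=λ(1+2/3z)y_n ⇒ h·k2=z(1+2/3z)y_n
  y_{n+1}/y_n = 1 + 2/3z + 1/3z(1+2/3z) = 1 + z + 2/9z²
  so R(z) = 1 + z + 2/9z².

Boundary: |R(x)|=1, x<0.
x=-0.67: |R|=0.4298
R=1: x+2/9x²=0 ⇒ x=−9/2=-4.5000; min R=1−1/(4·2/9)=-0.1250>−1
Confirm numerically:
  x=-3.975: |R|=0.53625 <1
  x=-3.953: |R|=0.51949 <1
  x=-3.414: |R|=0.17609 <1
  x=-2.233: |R|=0.12494 <1
  x=-4.896: |R|=1.43085 >1
  x=-4.652: |R|=1.15713 >1
  x=-4.609: |R|=1.11164 >1
Interval (-4.5000, 0).

(-4.5000,0); λ=-8 ⇒ h* = (9/2)/8 = 0.5625.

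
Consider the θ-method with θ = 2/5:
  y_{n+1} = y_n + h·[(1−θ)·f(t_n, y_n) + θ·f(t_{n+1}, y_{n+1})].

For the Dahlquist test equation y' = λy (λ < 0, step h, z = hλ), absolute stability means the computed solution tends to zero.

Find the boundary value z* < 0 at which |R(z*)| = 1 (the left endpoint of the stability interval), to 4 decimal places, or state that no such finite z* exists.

Set f=λy, z=hλ:
  y_{n+1} = y_n + z·[3/5·y_n + 2/5·y_{n+1}] ⇒ (1 − 2/5z)y_{n+1} = (1 + 3/5z)y_n
  R(z) = (1 + 3/5z)/(1 − 2/5z).

Solve |R(x)|<1 on ℝ⁻.
x=-1.19: |R|=0.1938
R=−1: 1+3/5x = −1+2/5x ⇒ -1/5x=2 ⇒ x=2/(-1/5)=-10.0000
Confirm numerically:
  x=-9.918: |R|=0.99670 <1
  x=-6.718: |R|=0.82198 <1
  x=-6.552: |R|=0.80954 <1
  x=-4.701: |R|=0.63206 <1
  x=-10.303: |R|=1.01183 >1
  x=-10.155: |R|=1.00612 >1
Stable set (-10.0000, 0).

left endpoint -10.0000.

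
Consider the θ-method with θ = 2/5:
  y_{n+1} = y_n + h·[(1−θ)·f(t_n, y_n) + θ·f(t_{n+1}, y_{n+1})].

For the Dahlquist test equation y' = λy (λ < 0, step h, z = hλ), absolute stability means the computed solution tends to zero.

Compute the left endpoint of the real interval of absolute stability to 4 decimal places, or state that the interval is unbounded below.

left endpoint -10.0000.

On y'=λy, z=hλ:
  y_{n+1} = y_n + z·[3/5·y_n + 2/5·y_{n+1}] ⇒ (1 − 2/5z)y_{n+1} = (1 + 3/5z)y_n
  Hence R(z) = (1 + 3/5z)/(1 − 2/5z).

Need |R(x)|<1, x<0.
x=-1.22: |R|=0.1801
R=−1: 1+3/5x = −1+2/5x ⇒ -1/5x=2 ⇒ x=2/(-1/5)=-10.0000
Confirm numerically:
  x=-7.568: |R|=0.87922 <1
  x=-5.473: |R|=0.71610 <1
  x=-4.512: |R|=0.60867 <1
  x=-10.264: |R|=1.01034 >1
  x=-10.035: |R|=1.00140 >1
Interval (-10.0000, 0).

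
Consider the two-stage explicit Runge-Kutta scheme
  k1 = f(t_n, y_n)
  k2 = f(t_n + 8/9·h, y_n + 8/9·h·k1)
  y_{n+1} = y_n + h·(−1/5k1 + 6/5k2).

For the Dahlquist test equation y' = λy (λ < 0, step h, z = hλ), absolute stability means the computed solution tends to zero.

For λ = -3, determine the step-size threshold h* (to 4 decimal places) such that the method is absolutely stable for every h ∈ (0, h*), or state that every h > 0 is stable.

On y'=λy, z=hλ:
  k1=λy_n ⇒ h·k1=z·y_n;  k2=λ(1+8/9z)y_n ⇒ h·k2=z(1+8/9z)y_n
  y_{n+1}/y_n = 1 − 1/5z + 6/5z(1+8/9z) = 1 + z + 16/15z²
  ⇒ R(z) = 1 + z + 16/15z².

Need |R(x)|<1, x<0.
x=-1.28: |R|=1.4676
R=1: x+16/15x²=0 ⇒ x=−15/16=-0.9375; min R=1−1/(4·16/15)=0.7656>−1
Confirm numerically:
  x=-0.859: |R|=0.92807 <1
  x=-0.724: |R|=0.83512 <1
  x=-0.704: |R|=0.82466 <1
  x=-0.580: |R|=0.77883 <1
  x=-1.202: |R|=1.33912 >1
  x=-1.080: |R|=1.16416 >1
Stable set (-0.9375, 0).

(-0.9375,0); λ=-3 ⇒ h* = (15/16)/3 = 0.3125.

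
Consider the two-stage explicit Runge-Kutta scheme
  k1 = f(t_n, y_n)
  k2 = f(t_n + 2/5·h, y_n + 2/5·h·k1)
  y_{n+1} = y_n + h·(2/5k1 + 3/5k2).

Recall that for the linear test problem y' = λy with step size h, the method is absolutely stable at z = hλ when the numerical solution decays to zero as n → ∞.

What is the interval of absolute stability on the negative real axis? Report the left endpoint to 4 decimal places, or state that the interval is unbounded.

Test eqn y'=λy, z=hλ:
  k1=λy_n ⇒ h·k1=z·y_n;  k2=λ(1+2/5z)y_n ⇒ h·k2=z(1+2/5z)y_n
  y_{n+1}/y_n = 1 + 2/5z + 3/5z(1+2/5z) = 1 + z + 6/25z²
  ⇒ R(z) = 1 + z + 6/25z².

Boundary: |R(x)|=1, x<0.
x=-1.22: |R|=0.1372
R=1: x+6/25x²=0 ⇒ x=−25/6=-4.1667; min R=1−1/(4·6/25)=-0.0417>−1
Confirm numerically:
  x=-3.254: |R|=0.28724 <1
  x=-3.138: |R|=0.22529 <1
  x=-2.716: |R|=0.05440 <1
  x=-1.778: |R|=0.01929 <1
  x=-4.463: |R|=1.31741 >1
  x=-4.317: |R|=1.15576 >1
  x=-4.310: |R|=1.14826 >1
Interval (-4.1667, 0).

(-4.1667, 0).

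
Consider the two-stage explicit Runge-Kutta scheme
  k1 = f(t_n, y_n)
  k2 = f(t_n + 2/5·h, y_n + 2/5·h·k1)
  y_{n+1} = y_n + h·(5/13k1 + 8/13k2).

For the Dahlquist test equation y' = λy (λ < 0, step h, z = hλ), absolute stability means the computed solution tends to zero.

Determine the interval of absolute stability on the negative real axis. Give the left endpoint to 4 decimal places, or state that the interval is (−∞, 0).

(-4.0625, 0).

Test eqn y'=λy, z=hλ:
  k1=λy_n ⇒ h·k1=z·y_n;  k2=λ(1+2/5z)y_n ⇒ h·k2=z(1+2/5z)y_n
  y_{n+1}/y_n = 1 + 5/13z + 8/13z(1+2/5z) = 1 + z + 16/65z²
  ⇒ R(z) = 1 + z + 16/65z².

Find x<0 with |R(x)|<1.
x=-1.63: |R|=0.0240
R=1: x+16/65x²=0 ⇒ x=−65/16=-4.0625; min R=1−1/(4·16/65)=-0.0156>−1
Confirm numerically:
  x=-2.928: |R|=0.18232 <1
  x=-2.487: |R|=0.03550 <1
  x=-2.317: |R|=0.00447 <1
  x=-4.469: |R|=1.44718 >1
  x=-4.195: |R|=1.13682 >1
So |R|<1 on (-4.0625, 0).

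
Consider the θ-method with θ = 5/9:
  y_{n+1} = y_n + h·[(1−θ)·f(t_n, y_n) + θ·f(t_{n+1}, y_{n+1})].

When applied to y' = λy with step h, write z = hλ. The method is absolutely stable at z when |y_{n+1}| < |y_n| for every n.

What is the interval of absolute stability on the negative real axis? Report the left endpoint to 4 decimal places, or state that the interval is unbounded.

(−∞, 0) — no finite endpoint.

With y'=λy (z=hλ):
  y_{n+1} = y_n + z·[4/9·y_n + 5/9·y_{n+1}] ⇒ (1 − 5/9z)y_{n+1} = (1 + 4/9z)y_n
  Hence R(z) = (1 + 4/9z)/(1 − 5/9z).

Need |R(x)|<1, x<0.
x=-0.79: |R|=0.4510
x=-2: |R|=0.0526
x=-10: |R|=0.5254
x=-100: |R|=0.7682
θ=5/9≥1/2 ⇒ |1+4/9x|<|1−5/9x| ∀x<0 ⇒ interval (−∞,0).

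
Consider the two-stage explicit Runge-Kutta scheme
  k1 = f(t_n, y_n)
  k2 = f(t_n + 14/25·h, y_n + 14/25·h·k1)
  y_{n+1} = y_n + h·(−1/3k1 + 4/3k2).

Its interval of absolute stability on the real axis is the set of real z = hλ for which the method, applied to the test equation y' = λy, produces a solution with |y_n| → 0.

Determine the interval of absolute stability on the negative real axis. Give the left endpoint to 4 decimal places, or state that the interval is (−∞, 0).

On y'=λy, z=hλ:
  k1=λy_n ⇒ h·k1=z·y_n;  k2=λ(1+14/25z)y_n ⇒ h·k2=z(1+14/25z)y_n
  y_{n+1}/y_n = 1 − 1/3z + 4/3z(1+14/25z) = 1 + z + 56/75z²
  Hence R(z) = 1 + z + 56/75z².

Solve |R(x)|<1 on ℝ⁻.
x=-1.44: |R|=1.1083
R=1: x+56/75x²=0 ⇒ x=−75/56=-1.3393; min R=1−1/(4·56/75)=0.6652>−1
Confirm numerically:
  x=-1.194: |R|=0.87047 <1
  x=-1.152: |R|=0.83890 <1
  x=-1.103: |R|=0.80540 <1
  x=-0.667: |R|=0.66518 <1
  x=-1.678: |R|=1.42438 >1
  x=-1.658: |R|=1.39456 >1
  x=-1.503: |R|=1.18373 >1
So |R|<1 on (-1.3393, 0).

z∈(-1.3393,0).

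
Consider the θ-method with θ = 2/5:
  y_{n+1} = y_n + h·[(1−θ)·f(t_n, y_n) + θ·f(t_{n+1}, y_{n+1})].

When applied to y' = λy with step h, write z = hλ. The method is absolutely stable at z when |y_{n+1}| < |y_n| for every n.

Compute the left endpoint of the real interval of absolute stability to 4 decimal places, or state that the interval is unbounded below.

left endpoint -10.0000.

On y'=λy, z=hλ:
  y_{n+1} = y_n + z·[3/5·y_n + 2/5·y_{n+1}] ⇒ (1 − 2/5z)y_{n+1} = (1 + 3/5z)y_n
  Hence R(z) = (1 + 3/5z)/(1 − 2/5z).

Solve |R(x)|<1 on ℝ⁻.
x=-1.04: |R|=0.2655
R=−1: 1+3/5x = −1+2/5x ⇒ -1/5x=2 ⇒ x=2/(-1/5)=-10.0000
Confirm numerically:
  x=-8.764: |R|=0.94513 <1
  x=-6.833: |R|=0.83033 <1
  x=-5.122: |R|=0.68001 <1
  x=-10.366: |R|=1.01422 >1
  x=-10.352: |R|=1.01369 >1
  x=-10.303: |R|=1.01183 >1
Interval (-10.0000, 0).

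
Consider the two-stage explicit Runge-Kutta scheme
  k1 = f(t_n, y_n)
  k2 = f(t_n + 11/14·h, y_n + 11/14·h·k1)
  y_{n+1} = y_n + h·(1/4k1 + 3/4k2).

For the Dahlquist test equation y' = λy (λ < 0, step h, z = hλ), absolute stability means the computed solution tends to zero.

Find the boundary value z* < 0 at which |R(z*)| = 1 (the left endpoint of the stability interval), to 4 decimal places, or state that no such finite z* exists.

z* = -1.6970.

Test eqn y'=λy, z=hλ:
  k1=λy_n ⇒ h·k1=z·y_n;  k2=λ(1+11/14z)y_n ⇒ h·k2=z(1+11/14z)y_n
  y_{n+1}/y_n = 1 + 1/4z + 3/4z(1+11/14z) = 1 + z + 33/56z²
  Hence R(z) = 1 + z + 33/56z².

Need |R(x)|<1, x<0.
x=-0.58: |R|=0.6182
R=1: x+33/56x²=0 ⇒ x=−56/33=-1.6970; min R=1−1/(4·33/56)=0.5758>−1
Confirm numerically:
  x=-0.778: |R|=0.57869 <1
  x=-0.752: |R|=0.58124 <1
  x=-0.689: |R|=0.59075 <1
  x=-2.184: |R|=1.62681 >1
  x=-2.045: |R|=1.41941 >1
So |R|<1 on (-1.6970, 0).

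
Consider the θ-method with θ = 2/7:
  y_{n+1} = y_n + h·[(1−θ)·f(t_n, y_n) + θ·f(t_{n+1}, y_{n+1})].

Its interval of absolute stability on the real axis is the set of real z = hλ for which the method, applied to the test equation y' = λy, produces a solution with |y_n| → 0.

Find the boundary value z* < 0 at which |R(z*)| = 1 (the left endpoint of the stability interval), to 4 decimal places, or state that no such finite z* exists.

z* = -4.6667.

Test eqn y'=λy, z=hλ:
  y_{n+1} = y_n + z·[5/7·y_n + 2/7·y_{n+1}] ⇒ (1 − 2/7z)y_{n+1} = (1 + 5/7z)y_n
  R(z) = (1 + 5/7z)/(1 − 2/7z).

Need |R(x)|<1, x<0.
x=-0.45: |R|=0.6013
R=−1: 1+5/7x = −1+2/7x ⇒ -3/7x=2 ⇒ x=2/(-3/7)=-4.6667
Confirm numerically:
  x=-4.505: |R|=0.96971 <1
  x=-3.788: |R|=0.81915 <1
  x=-3.686: |R|=0.79530 <1
  x=-5.177: |R|=1.08822 >1
  x=-4.991: |R|=1.05730 >1
Stable set (-4.6667, 0).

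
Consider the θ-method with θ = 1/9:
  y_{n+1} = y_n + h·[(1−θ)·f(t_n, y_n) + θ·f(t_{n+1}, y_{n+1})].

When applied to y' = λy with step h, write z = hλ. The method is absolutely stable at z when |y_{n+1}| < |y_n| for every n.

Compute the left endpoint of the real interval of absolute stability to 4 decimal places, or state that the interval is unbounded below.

left endpoint -2.5714.

On y'=λy, z=hλ:
  y_{n+1} = y_n + z·[8/9·y_n + 1/9·y_{n+1}] ⇒ (1 − 1/9z)y_{n+1} = (1 + 8/9z)y_n
  so R(z) = (1 + 8/9z)/(1 − 1/9z).

Solve |R(x)|<1 on ℝ⁻.
x=-1.7: |R|=0.4299
R=−1: 1+8/9x = −1+1/9x ⇒ -7/9x=2 ⇒ x=2/(-7/9)=-2.5714
Confirm numerically:
  x=-1.988: |R|=0.62832 <1
  x=-1.651: |R|=0.39508 <1
  x=-1.314: |R|=0.14660 <1
  x=-1.181: |R|=0.04400 <1
  x=-3.069: |R|=1.28859 >1
  x=-3.029: |R|=1.26627 >1
So |R|<1 on (-2.5714, 0).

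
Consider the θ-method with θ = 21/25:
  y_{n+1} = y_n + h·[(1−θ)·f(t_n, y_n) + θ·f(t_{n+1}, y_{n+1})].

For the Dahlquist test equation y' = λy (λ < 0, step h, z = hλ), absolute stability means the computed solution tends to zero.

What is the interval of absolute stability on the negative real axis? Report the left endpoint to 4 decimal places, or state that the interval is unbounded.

unbounded; (−∞, 0).

On y'=λy, z=hλ:
  y_{n+1} = y_n + z·[4/25·y_n + 21/25·y_{n+1}] ⇒ (1 − 21/25z)y_{n+1} = (1 + 4/25z)y_n
  ⇒ R(z) = (1 + 4/25z)/(1 − 21/25z).

Find x<0 with |R(x)|<1.
x=-0.6: |R|=0.6011
x=-2: |R|=0.2537
x=-10: |R|=0.0638
x=-100: |R|=0.1765
θ=21/25≥1/2 ⇒ |1+4/25x|<|1−21/25x| ∀x<0 ⇒ interval (−∞,0).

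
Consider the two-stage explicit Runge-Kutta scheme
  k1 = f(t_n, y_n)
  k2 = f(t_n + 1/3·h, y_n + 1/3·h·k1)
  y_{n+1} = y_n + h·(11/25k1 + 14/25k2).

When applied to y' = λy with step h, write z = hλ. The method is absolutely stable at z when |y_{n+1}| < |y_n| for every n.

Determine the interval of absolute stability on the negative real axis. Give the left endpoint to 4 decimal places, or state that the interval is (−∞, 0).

(-5.3571, 0).

Test eqn y'=λy, z=hλ:
  k1=λy_n ⇒ h·k1=z·y_n;  k2=λ(1+1/3z)y_n ⇒ h·k2=z(1+1/3z)y_n
  y_{n+1}/y_n = 1 + 11/25z + 14/25z(1+1/3z) = 1 + z + 14/75z²
  so R(z) = 1 + z + 14/75z².

Solve |R(x)|<1 on ℝ⁻.
x=-0.83: |R|=0.2986
R=1: x+14/75x²=0 ⇒ x=−75/14=-5.3571; min R=1−1/(4·14/75)=-0.3393>−1
Confirm numerically:
  x=-4.788: |R|=0.49132 <1
  x=-3.765: |R|=0.11896 <1
  x=-3.284: |R|=0.27086 <1
  x=-5.889: |R|=1.58466 >1
  x=-5.867: |R|=1.55838 >1
  x=-5.536: |R|=1.18483 >1
Stable set (-5.3571, 0).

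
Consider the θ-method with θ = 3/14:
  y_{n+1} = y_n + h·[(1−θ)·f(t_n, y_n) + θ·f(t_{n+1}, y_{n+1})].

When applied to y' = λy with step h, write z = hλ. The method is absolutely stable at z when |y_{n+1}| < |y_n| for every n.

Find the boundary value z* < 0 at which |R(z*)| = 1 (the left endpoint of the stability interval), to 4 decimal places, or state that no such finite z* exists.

Set f=λy, z=hλ:
  y_{n+1} = y_n + z·[11/14·y_n + 3/14·y_{n+1}] ⇒ (1 − 3/14z)y_{n+1} = (1 + 11/14z)y_n
  ⇒ R(z) = (1 + 11/14z)/(1 − 3/14z).

Boundary: |R(x)|=1, x<0.
x=-1.66: |R|=0.2244
R=−1: 1+11/14x = −1+3/14x ⇒ -4/7x=2 ⇒ x=2/(-4/7)=-3.5000
Confirm numerically:
  x=-2.915: |R|=0.79424 <1
  x=-2.042: |R|=0.42045 <1
  x=-1.820: |R|=0.30935 <1
  x=-3.726: |R|=1.07181 >1
  x=-3.675: |R|=1.05594 >1
So |R|<1 on (-3.5000, 0).

left endpoint -3.5000.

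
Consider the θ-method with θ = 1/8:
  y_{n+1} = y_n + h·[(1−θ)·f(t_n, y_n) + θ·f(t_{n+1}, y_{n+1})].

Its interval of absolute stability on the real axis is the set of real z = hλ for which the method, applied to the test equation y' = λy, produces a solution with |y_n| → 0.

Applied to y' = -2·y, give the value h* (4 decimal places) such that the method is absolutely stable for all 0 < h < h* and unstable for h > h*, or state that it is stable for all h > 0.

Test eqn y'=λy, z=hλ:
  y_{n+1} = y_n + z·[7/8·y_n + 1/8·y_{n+1}] ⇒ (1 − 1/8z)y_{n+1} = (1 + 7/8z)y_n
  ⇒ R(z) = (1 + 7/8z)/(1 − 1/8z).

Need |R(x)|<1, x<0.
x=-0.5: |R|=0.5294
R=−1: 1+7/8x = −1+1/8x ⇒ -3/4x=2 ⇒ x=2/(-3/4)=-2.6667
Confirm numerically:
  x=-2.265: |R|=0.76522 <1
  x=-1.907: |R|=0.53992 <1
  x=-1.748: |R|=0.43455 <1
  x=-3.230: |R|=1.30098 >1
  x=-2.747: |R|=1.04485 >1
Stable set (-2.6667, 0).

(-2.6667,0); λ=-2 ⇒ h* = (8/3)/2 = 1.3333.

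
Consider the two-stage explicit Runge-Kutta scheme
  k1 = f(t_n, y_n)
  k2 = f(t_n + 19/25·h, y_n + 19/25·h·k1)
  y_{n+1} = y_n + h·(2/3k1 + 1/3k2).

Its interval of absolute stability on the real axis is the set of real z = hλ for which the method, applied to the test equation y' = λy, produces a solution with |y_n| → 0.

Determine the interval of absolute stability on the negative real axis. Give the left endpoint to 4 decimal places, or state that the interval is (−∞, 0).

(-3.9474, 0).

Set f=λy, z=hλ:
  k1=λy_n ⇒ h·k1=z·y_n;  k2=λ(1+19/25z)y_n ⇒ h·k2=z(1+19/25z)y_n
  y_{n+1}/y_n = 1 + 2/3z + 1/3z(1+19/25z) = 1 + z + 19/75z²
  R(z) = 1 + z + 19/75z².

Solve |R(x)|<1 on ℝ⁻.
x=-1.03: |R|=0.2388
R=1: x+19/75x²=0 ⇒ x=−75/19=-3.9474; min R=1−1/(4·19/75)=0.0132>−1
Confirm numerically:
  x=-3.751: |R|=0.81340 <1
  x=-3.250: |R|=0.42583 <1
  x=-2.382: |R|=0.05539 <1
  x=-2.353: |R|=0.04961 <1
  x=-4.265: |R|=1.34319 >1
  x=-4.177: |R|=1.24299 >1
So |R|<1 on (-3.9474, 0).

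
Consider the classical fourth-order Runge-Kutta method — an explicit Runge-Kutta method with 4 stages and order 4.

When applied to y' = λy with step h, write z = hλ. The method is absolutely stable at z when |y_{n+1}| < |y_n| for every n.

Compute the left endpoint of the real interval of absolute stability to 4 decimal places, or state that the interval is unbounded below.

Set f=λy, z=hλ:
  order 4, 4-stage ⇒ R(z)=1+z+z^2/2+z^3/6+z^4/24
  (e.g. R(-1.28)=0.30152, |R|=0.30152)

Boundary: |R(x)|=1, x<0.
x=-1.28: |R|=0.3015
|R(-3.17)|=1.7528 |R(-3.05)|=1.4782 |R(-0.78)|=0.4605
Bisect:
  x_lo=-3.3940 |R|=2.3785  x_hi=-0.2503 |R|=0.7786
  mid=-1.82215 |R|=0.28897 →hi
  mid=-2.60809 |R|=0.76409 →hi
  mid=-3.00106 |R|=1.37711 →lo
  mid=-2.80457 |R|=1.02946 →lo
  mid=-2.70633 |R|=0.88733 →hi
  mid=-2.75545 |R|=0.95593 →hi
  mid=-2.78001 |R|=0.99206 →hi
  mid=-2.79229 |R|=1.01060 →lo
  mid=-2.78615 |R|=1.00129 →lo
  ...
  [-2.78538,-2.78519] ⇒ x*=-2.7853
Stable set (-2.7853, 0).

z* = -2.7853.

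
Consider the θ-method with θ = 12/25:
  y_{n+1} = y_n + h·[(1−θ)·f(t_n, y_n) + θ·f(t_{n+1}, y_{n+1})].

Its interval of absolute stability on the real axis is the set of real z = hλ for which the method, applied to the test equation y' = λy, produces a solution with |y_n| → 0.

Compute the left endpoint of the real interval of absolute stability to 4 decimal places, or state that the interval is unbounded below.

z* = -50.0000.

On y'=λy, z=hλ:
  y_{n+1} = y_n + z·[13/25·y_n + 12/25·y_{n+1}] ⇒ (1 − 12/25z)y_{n+1} = (1 + 13/25z)y_n
  so R(z) = (1 + 13/25z)/(1 − 12/25z).

Need |R(x)|<1, x<0.
x=-1.51: |R|=0.1245
R=−1: 1+13/25x = −1+12/25x ⇒ -1/25x=2 ⇒ x=2/(-1/25)=-50.0000
Confirm numerically:
  x=-49.117: |R|=0.99856 <1
  x=-38.480: |R|=0.97633 <1
  x=-21.717: |R|=0.90097 <1
  x=-50.567: |R|=1.00090 >1
  x=-50.262: |R|=1.00042 >1
  x=-50.118: |R|=1.00019 >1
Interval (-50.0000, 0).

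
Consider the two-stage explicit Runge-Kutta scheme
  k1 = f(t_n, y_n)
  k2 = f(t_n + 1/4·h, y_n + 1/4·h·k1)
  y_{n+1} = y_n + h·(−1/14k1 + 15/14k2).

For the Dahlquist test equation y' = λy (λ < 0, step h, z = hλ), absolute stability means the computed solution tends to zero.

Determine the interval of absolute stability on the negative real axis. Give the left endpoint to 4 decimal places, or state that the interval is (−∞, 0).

With y'=λy (z=hλ):
  k1=λy_n ⇒ h·k1=z·y_n;  k2=λ(1+1/4z)y_n ⇒ h·k2=z(1+1/4z)y_n
  y_{n+1}/y_n = 1 − 1/14z + 15/14z(1+1/4z) = 1 + z + 15/56z²
  so R(z) = 1 + z + 15/56z².

Need |R(x)|<1, x<0.
x=-0.35: |R|=0.6828
R=1: x+15/56x²=0 ⇒ x=−56/15=-3.7333; min R=1−1/(4·15/56)=0.0667>−1
Confirm numerically:
  x=-2.741: |R|=0.27143 <1
  x=-2.491: |R|=0.17108 <1
  x=-1.883: |R|=0.06674 <1
  x=-4.251: |R|=1.58945 >1
  x=-4.057: |R|=1.35173 >1
Interval (-3.7333, 0).

z∈(-3.7333,0).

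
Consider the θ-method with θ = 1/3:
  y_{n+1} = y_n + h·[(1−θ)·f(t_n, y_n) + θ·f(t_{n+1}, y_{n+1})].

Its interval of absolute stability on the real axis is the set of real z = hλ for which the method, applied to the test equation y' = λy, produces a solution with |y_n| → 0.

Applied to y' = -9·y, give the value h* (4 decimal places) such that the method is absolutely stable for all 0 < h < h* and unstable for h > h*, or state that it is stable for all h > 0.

On y'=λy, z=hλ:
  y_{n+1} = y_n + z·[2/3·y_n + 1/3·y_{n+1}] ⇒ (1 − 1/3z)y_{n+1} = (1 + 2/3z)y_n
  R(z) = (1 + 2/3z)/(1 − 1/3z).

Find x<0 with |R(x)|<1.
x=-0.83: |R|=0.3499
R=−1: 1+2/3x = −1+1/3x ⇒ -1/3x=2 ⇒ x=2/(-1/3)=-6.0000
Confirm numerically:
  x=-5.721: |R|=0.96801 <1
  x=-5.379: |R|=0.92589 <1
  x=-4.686: |R|=0.82904 <1
  x=-3.999: |R|=0.71410 <1
  x=-6.590: |R|=1.06152 >1
  x=-6.553: |R|=1.05789 >1
  x=-6.127: |R|=1.01391 >1
So |R|<1 on (-6.0000, 0).

(-6.0000,0); λ=-9 ⇒ h* = (6)/9 = 0.6667.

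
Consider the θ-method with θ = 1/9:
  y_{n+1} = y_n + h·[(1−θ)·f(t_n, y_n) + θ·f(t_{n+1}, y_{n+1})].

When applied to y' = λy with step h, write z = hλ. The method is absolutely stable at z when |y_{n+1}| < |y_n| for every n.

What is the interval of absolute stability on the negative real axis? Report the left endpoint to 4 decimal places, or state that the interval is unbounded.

With y'=λy (z=hλ):
  y_{n+1} = y_n + z·[8/9·y_n + 1/9·y_{n+1}] ⇒ (1 − 1/9z)y_{n+1} = (1 + 8/9z)y_n
  Hence R(z) = (1 + 8/9z)/(1 − 1/9z).

Boundary: |R(x)|=1, x<0.
x=-1.48: |R|=0.2710
R=−1: 1+8/9x = −1+1/9x ⇒ -7/9x=2 ⇒ x=2/(-7/9)=-2.5714
Confirm numerically:
  x=-2.132: |R|=0.72368 <1
  x=-1.705: |R|=0.43344 <1
  x=-1.202: |R|=0.06038 <1
  x=-2.773: |R|=1.11985 >1
  x=-2.703: |R|=1.07870 >1
  x=-2.629: |R|=1.03465 >1
Interval (-2.5714, 0).

z∈(-2.5714,0).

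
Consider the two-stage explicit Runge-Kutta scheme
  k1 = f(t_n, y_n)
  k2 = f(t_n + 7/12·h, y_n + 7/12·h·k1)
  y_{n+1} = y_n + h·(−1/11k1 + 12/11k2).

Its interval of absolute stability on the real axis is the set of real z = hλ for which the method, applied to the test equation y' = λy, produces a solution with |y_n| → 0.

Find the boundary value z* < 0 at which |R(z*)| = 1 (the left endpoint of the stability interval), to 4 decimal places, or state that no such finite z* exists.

left endpoint -1.5714.

On y'=λy, z=hλ:
  k1=λy_n ⇒ h·k1=z·y_n;  k2=λ(1+7/12z)y_n ⇒ h·k2=z(1+7/12z)y_n
  y_{n+1}/y_n = 1 − 1/11z + 12/11z(1+7/12z) = 1 + z + 7/11z²
  R(z) = 1 + z + 7/11z².

Need |R(x)|<1, x<0.
x=-1.6: |R|=1.0291
R=1: x+7/11x²=0 ⇒ x=−11/7=-1.5714; min R=1−1/(4·7/11)=0.6071>−1
Confirm numerically:
  x=-0.946: |R|=0.62349 <1
  x=-0.944: |R|=0.62309 <1
  x=-0.813: |R|=0.60762 <1
  x=-0.666: |R|=0.61626 <1
  x=-1.959: |R|=1.48316 >1
  x=-1.890: |R|=1.38315 >1
  x=-1.738: |R|=1.18423 >1
Interval (-1.5714, 0).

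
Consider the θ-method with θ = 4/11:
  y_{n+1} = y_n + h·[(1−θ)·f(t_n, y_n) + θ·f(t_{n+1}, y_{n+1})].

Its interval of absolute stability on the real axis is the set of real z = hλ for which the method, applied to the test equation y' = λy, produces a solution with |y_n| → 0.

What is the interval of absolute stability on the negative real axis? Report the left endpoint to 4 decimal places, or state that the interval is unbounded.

With y'=λy (z=hλ):
  y_{n+1} = y_n + z·[7/11·y_n + 4/11·y_{n+1}] ⇒ (1 − 4/11z)y_{n+1} = (1 + 7/11z)y_n
  Hence R(z) = (1 + 7/11z)/(1 − 4/11z).

Need |R(x)|<1, x<0.
x=-1.67: |R|=0.0390
R=−1: 1+7/11x = −1+4/11x ⇒ -3/11x=2 ⇒ x=2/(-3/11)=-7.3333
Confirm numerically:
  x=-6.774: |R|=0.95595 <1
  x=-6.572: |R|=0.93875 <1
  x=-5.431: |R|=0.82560 <1
  x=-5.247: |R|=0.80433 <1
  x=-7.800: |R|=1.03318 >1
  x=-7.790: |R|=1.03250 >1
  x=-7.505: |R|=1.01255 >1
So |R|<1 on (-7.3333, 0).

z∈(-7.3333,0).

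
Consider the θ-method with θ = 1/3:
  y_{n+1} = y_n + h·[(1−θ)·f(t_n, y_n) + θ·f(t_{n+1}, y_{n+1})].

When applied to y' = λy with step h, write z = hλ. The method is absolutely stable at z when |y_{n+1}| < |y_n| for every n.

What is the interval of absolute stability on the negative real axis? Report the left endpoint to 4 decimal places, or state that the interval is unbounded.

z∈(-6.0000,0).

Test eqn y'=λy, z=hλ:
  y_{n+1} = y_n + z·[2/3·y_n + 1/3·y_{n+1}] ⇒ (1 − 1/3z)y_{n+1} = (1 + 2/3z)y_n
  so R(z) = (1 + 2/3z)/(1 − 1/3z).

Find x<0 with |R(x)|<1.
x=-1.39: |R|=0.0501
R=−1: 1+2/3x = −1+1/3x ⇒ -1/3x=2 ⇒ x=2/(-1/3)=-6.0000
Confirm numerically:
  x=-5.537: |R|=0.94577 <1
  x=-5.503: |R|=0.94155 <1
  x=-5.312: |R|=0.91723 <1
  x=-5.251: |R|=0.90922 <1
  x=-6.559: |R|=1.05848 >1
  x=-6.486: |R|=1.05123 >1
  x=-6.259: |R|=1.02797 >1
Stable set (-6.0000, 0).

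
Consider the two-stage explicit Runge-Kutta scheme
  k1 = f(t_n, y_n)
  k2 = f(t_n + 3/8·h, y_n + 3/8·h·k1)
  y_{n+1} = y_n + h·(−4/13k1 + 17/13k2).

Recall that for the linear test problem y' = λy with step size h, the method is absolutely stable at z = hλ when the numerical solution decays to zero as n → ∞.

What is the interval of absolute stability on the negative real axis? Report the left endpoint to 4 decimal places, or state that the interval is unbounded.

z∈(-2.0392,0).

With y'=λy (z=hλ):
  k1=λy_n ⇒ h·k1=z·y_n;  k2=λ(1+3/8z)y_n ⇒ h·k2=z(1+3/8z)y_n
  y_{n+1}/y_n = 1 − 4/13z + 17/13z(1+3/8z) = 1 + z + 51/104z²
  ⇒ R(z) = 1 + z + 51/104z².

Find x<0 with |R(x)|<1.
x=-0.49: |R|=0.6277
R=1: x+51/104x²=0 ⇒ x=−104/51=-2.0392; min R=1−1/(4·51/104)=0.4902>−1
Confirm numerically:
  x=-1.950: |R|=0.91469 <1
  x=-1.688: |R|=0.70927 <1
  x=-1.404: |R|=0.56265 <1
  x=-1.079: |R|=0.49193 <1
  x=-2.475: |R|=1.52891 >1
  x=-2.306: |R|=1.30169 >1
  x=-2.157: |R|=1.12459 >1
Interval (-2.0392, 0).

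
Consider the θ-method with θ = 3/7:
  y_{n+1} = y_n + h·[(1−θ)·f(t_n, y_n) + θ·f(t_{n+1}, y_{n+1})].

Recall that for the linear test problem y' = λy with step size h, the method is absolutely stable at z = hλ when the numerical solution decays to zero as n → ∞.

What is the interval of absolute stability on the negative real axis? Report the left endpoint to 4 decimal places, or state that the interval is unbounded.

With y'=λy (z=hλ):
  y_{n+1} = y_n + z·[4/7·y_n + 3/7·y_{n+1}] ⇒ (1 − 3/7z)y_{n+1} = (1 + 4/7z)y_n
  ⇒ R(z) = (1 + 4/7z)/(1 − 3/7z).

Boundary: |R(x)|=1, x<0.
x=-1.71: |R|=0.0132
R=−1: 1+4/7x = −1+3/7x ⇒ -1/7x=2 ⇒ x=2/(-1/7)=-14.0000
Confirm numerically:
  x=-12.490: |R|=0.96604 <1
  x=-12.489: |R|=0.96602 <1
  x=-10.575: |R|=0.91156 <1
  x=-9.934: |R|=0.88952 <1
  x=-14.339: |R|=1.00678 >1
  x=-14.206: |R|=1.00415 >1
  x=-14.162: |R|=1.00327 >1
So |R|<1 on (-14.0000, 0).

z∈(-14.0000,0).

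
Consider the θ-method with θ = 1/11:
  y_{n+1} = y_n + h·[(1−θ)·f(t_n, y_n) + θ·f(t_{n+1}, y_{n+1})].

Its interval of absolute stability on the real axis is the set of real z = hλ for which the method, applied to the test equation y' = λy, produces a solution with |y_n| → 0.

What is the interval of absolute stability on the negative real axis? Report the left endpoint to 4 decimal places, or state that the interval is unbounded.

z∈(-2.4444,0).

Test eqn y'=λy, z=hλ:
  y_{n+1} = y_n + z·[10/11·y_n + 1/11·y_{n+1}] ⇒ (1 − 1/11z)y_{n+1} = (1 + 10/11z)y_n
  so R(z) = (1 + 10/11z)/(1 − 1/11z).

Boundary: |R(x)|=1, x<0.
x=-0.62: |R|=0.4131
R=−1: 1+10/11x = −1+1/11x ⇒ -9/11x=2 ⇒ x=2/(-9/11)=-2.4444
Confirm numerically:
  x=-2.385: |R|=0.96003 <1
  x=-1.984: |R|=0.68084 <1
  x=-1.965: |R|=0.66718 <1
  x=-1.834: |R|=0.57192 <1
  x=-2.708: |R|=1.17304 >1
  x=-2.485: |R|=1.02707 >1
Stable set (-2.4444, 0).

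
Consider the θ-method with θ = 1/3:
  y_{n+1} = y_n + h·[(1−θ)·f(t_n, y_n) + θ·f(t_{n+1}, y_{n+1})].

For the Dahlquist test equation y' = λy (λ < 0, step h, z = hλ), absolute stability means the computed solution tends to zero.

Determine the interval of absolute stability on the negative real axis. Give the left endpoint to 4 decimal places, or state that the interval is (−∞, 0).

With y'=λy (z=hλ):
  y_{n+1} = y_n + z·[2/3·y_n + 1/3·y_{n+1}] ⇒ (1 − 1/3z)y_{n+1} = (1 + 2/3z)y_n
  ⇒ R(z) = (1 + 2/3z)/(1 − 1/3z).

Boundary: |R(x)|=1, x<0.
x=-0.74: |R|=0.4064
R=−1: 1+2/3x = −1+1/3x ⇒ -1/3x=2 ⇒ x=2/(-1/3)=-6.0000
Confirm numerically:
  x=-4.832: |R|=0.85087 <1
  x=-4.597: |R|=0.81532 <1
  x=-3.405: |R|=0.59485 <1
  x=-6.387: |R|=1.04123 >1
  x=-6.037: |R|=1.00409 >1
Stable set (-6.0000, 0).

z∈(-6.0000,0).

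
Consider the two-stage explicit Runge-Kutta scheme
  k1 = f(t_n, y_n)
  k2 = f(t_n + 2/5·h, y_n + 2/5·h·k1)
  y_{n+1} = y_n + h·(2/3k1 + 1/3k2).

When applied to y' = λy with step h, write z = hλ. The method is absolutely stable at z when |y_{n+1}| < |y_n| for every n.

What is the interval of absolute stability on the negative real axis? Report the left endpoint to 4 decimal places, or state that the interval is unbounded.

On y'=λy, z=hλ:
  k1=λy_n ⇒ h·k1=z·y_n;  k2=λ(1+2/5z)y_n ⇒ h·k2=z(1+2/5z)y_n
  y_{n+1}/y_n = 1 + 2/3z + 1/3z(1+2/5z) = 1 + z + 2/15z²
  so R(z) = 1 + z + 2/15z².

Boundary: |R(x)|=1, x<0.
x=-1.42: |R|=0.1511
R=1: x+2/15x²=0 ⇒ x=−15/2=-7.5000; min R=1−1/(4·2/15)=-0.8750>−1
Confirm numerically:
  x=-6.030: |R|=0.18188 <1
  x=-4.513: |R|=0.79738 <1
  x=-3.909: |R|=0.87163 <1
  x=-3.672: |R|=0.87419 <1
  x=-7.829: |R|=1.34343 >1
  x=-7.601: |R|=1.10236 >1
  x=-7.547: |R|=1.04729 >1
Stable set (-7.5000, 0).

z∈(-7.5000,0).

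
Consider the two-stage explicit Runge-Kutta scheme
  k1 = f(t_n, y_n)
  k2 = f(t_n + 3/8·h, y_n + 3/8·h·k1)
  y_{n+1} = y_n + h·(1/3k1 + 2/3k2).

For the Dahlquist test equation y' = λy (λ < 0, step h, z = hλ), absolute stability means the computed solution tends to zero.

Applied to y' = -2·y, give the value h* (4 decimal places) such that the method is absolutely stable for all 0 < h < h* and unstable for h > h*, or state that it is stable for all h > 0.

With y'=λy (z=hλ):
  k1=λy_n ⇒ h·k1=z·y_n;  k2=λ(1+3/8z)y_n ⇒ h·k2=z(1+3/8z)y_n
  y_{n+1}/y_n = 1 + 1/3z + 2/3z(1+3/8z) = 1 + z + 1/4z²
  so R(z) = 1 + z + 1/4z².

Boundary: |R(x)|=1, x<0.
x=-0.83: |R|=0.3422
R=1: x+1/4x²=0 ⇒ x=−4=-4.0000; min R=1−1/(4·1/4)=0.0000>−1
Confirm numerically:
  x=-3.750: |R|=0.76562 <1
  x=-2.363: |R|=0.03294 <1
  x=-2.311: |R|=0.02418 <1
  x=-4.565: |R|=1.64481 >1
  x=-4.028: |R|=1.02820 >1
Interval (-4.0000, 0).

(-4.0000,0); λ=-2 ⇒ h* = (4)/2 = 2.0000.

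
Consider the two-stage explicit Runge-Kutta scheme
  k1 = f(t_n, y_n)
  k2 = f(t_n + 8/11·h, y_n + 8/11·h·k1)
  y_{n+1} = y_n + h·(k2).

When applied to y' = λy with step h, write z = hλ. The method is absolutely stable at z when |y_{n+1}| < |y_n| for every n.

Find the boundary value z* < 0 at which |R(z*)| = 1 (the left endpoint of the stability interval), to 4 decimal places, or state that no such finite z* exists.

Test eqn y'=λy, z=hλ:
  k1=λy_n ⇒ h·k1=z·y_n;  k2=λ(1+8/11z)y_n ⇒ h·k2=z(1+8/11z)y_n
  y_{n+1}/y_n = 1 + z(1+8/11z) = 1 + z + 8/11z²
  R(z) = 1 + z + 8/11z².

Find x<0 with |R(x)|<1.
x=-1.75: |R|=1.4773
R=1: x+8/11x²=0 ⇒ x=−11/8=-1.3750; min R=1−1/(4·8/11)=0.6562>−1
Confirm numerically:
  x=-0.776: |R|=0.66195 <1
  x=-0.574: |R|=0.66562 <1
  x=-0.569: |R|=0.66646 <1
  x=-1.732: |R|=1.44969 >1
  x=-1.592: |R|=1.25125 >1
  x=-1.475: |R|=1.10727 >1
Stable set (-1.3750, 0).

left endpoint -1.3750.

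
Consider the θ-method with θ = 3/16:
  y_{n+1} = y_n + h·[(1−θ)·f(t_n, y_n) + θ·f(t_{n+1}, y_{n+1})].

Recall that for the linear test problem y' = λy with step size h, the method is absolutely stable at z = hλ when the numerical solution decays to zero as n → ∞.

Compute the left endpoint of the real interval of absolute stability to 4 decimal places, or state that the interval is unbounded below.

z* = -3.2000.

Set f=λy, z=hλ:
  y_{n+1} = y_n + z·[13/16·y_n + 3/16·y_{n+1}] ⇒ (1 − 3/16z)y_{n+1} = (1 + 13/16z)y_n
  R(z) = (1 + 13/16z)/(1 − 3/16z).

Need |R(x)|<1, x<0.
x=-0.84: |R|=0.2743
R=−1: 1+13/16x = −1+3/16x ⇒ -5/8x=2 ⇒ x=2/(-5/8)=-3.2000
Confirm numerically:
  x=-2.500: |R|=0.70213 <1
  x=-2.381: |R|=0.64611 <1
  x=-2.076: |R|=0.49433 <1
  x=-3.788: |R|=1.21488 >1
  x=-3.775: |R|=1.21043 >1
  x=-3.248: |R|=1.01865 >1
So |R|<1 on (-3.2000, 0).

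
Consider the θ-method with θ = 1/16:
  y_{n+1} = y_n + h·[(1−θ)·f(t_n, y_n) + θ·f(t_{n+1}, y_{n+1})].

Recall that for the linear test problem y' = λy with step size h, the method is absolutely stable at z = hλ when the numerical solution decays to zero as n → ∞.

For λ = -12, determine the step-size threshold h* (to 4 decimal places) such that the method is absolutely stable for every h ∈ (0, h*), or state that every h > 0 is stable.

With y'=λy (z=hλ):
  y_{n+1} = y_n + z·[15/16·y_n + 1/16·y_{n+1}] ⇒ (1 − 1/16z)y_{n+1} = (1 + 15/16z)y_n
  ⇒ R(z) = (1 + 15/16z)/(1 − 1/16z).

Find x<0 with |R(x)|<1.
x=-1.04: |R|=0.0235
R=−1: 1+15/16x = −1+1/16x ⇒ -7/8x=2 ⇒ x=2/(-7/8)=-2.2857
Confirm numerically:
  x=-1.742: |R|=0.57096 <1
  x=-1.500: |R|=0.37143 <1
  x=-1.053: |R|=0.01202 <1
  x=-2.771: |R|=1.36194 >1
  x=-2.513: |R|=1.17188 >1
  x=-2.344: |R|=1.04448 >1
Stable set (-2.2857, 0).

(-2.2857,0); λ=-12 ⇒ h* = (16/7)/12 = 0.1905.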